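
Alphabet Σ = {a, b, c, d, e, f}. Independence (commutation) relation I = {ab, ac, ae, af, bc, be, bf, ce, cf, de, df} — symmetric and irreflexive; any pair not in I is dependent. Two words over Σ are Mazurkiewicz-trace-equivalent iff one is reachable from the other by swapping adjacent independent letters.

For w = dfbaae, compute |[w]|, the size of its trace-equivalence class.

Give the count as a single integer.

45

piece 0:d — minimal
piece 1:f — minimal
piece 2:b rests on {0:d}
piece 3:a rests on {0:d}
piece 4:a rests on {3:a}
piece 5:e rests on {1:f}
minimal pieces: {0:d, 1:f}
ways to finish when only these pieces remain (= sum over removing one remaining piece with nothing left below it):
  1 left: {2}→1  {4}→1  {5}→1
  2 left: {1,5}→1  {2,4}→2  {2,5}→2  {3,4}→1  {4,5}→2
  3 left: {1,2,5}→3  {1,4,5}→3  {2,3,4}→3  {2,4,5}→6  {3,4,5}→3
  4 left: {0,2,3,4}→3  {1,2,4,5}→12  {1,3,4,5}→6  {2,3,4,5}→12
  placing 0:d first → 30 extensions
  placing 1:f first → 15 extensions
total linear extensions = 45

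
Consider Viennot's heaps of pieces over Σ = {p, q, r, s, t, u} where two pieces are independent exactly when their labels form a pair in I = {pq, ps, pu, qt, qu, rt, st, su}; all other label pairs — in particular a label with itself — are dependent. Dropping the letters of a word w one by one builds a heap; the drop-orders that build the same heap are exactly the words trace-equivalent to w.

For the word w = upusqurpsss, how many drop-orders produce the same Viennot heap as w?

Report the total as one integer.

#0=u has no predecessor
#1=p has no predecessor
#2=u depends on [0:u]
#3=s has no predecessor
#4=q depends on [3:s]
#5=u depends on [2:u]
#6=r depends on [1:p, 4:q, 5:u]
#7=p depends on [6:r]
#8=s depends on [6:r]
#9=s depends on [8:s]
#10=s depends on [9:s]
sources: [0:u, 1:p, 3:s]
N(rest) = Σ N(rest − s) over sources s of rest; N(one piece) = 1:
  size 1 → [7]=1  [10]=1
  size 2 → [7,10]=2  [9,10]=1
  size 3 → [7,9,10]=3  [8,9,10]=1
  size 4 → [7,8,9,10]=4
  size 5 → [6,7,8,9,10]=4
  size 6 → [1,6,7,8,9,10]=4  [4,6,7,8,9,10]=4  [5,6,7,8,9,10]=4
  size 7 → [1,4,6,7,8,9,10]=8  [1,5,6,7,8,9,10]=8  [2,5,6,7,8,9,10]=4  [3,4,6,7,8,9,10]=4  [4,5,6,7,8,9,10]=8
  size 8 → [0,2,5,6,7,8,9,10]=4  [1,2,5,6,7,8,9,10]=12  [1,3,4,6,7,8,9,10]=12  [1,4,5,6,7,8,9,10]=24  [2,4,5,6,7,8,9,10]=12  [3,4,5,6,7,8,9,10]=12
  size 9 → [0,1,2,5,6,7,8,9,10]=16  [0,2,4,5,6,7,8,9,10]=16  [1,2,4,5,6,7,8,9,10]=48  [1,3,4,5,6,7,8,9,10]=48  [2,3,4,5,6,7,8,9,10]=24
  first=0(u) contributes 120
  first=1(p) contributes 40
  first=3(s) contributes 80
|[w]| = 240

240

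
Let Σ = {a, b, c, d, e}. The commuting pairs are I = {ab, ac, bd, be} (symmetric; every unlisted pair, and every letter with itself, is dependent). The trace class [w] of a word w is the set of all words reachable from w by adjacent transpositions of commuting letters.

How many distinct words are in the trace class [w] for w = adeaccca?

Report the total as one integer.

drop 0:a onto floor
drop 1:d onto {0:a}
drop 2:e onto {1:d}
drop 3:a onto {2:e}
drop 4:c onto {2:e}
drop 5:c onto {4:c}
drop 6:c onto {5:c}
drop 7:a onto {3:a}
ground layer = {0:a}
drop-orders for the pieces not yet dropped (sum over which currently-grounded one goes next):
  1 to go: {6} 1  {7} 1
  2 to go: {3,7} 1  {5,6} 1  {6,7} 2
  3 to go: {3,6,7} 3  {4,5,6} 1  {5,6,7} 3
  4 to go: {3,5,6,7} 6  {4,5,6,7} 4
  5 to go: {3,4,5,6,7} 10
  6 to go: {2,3,4,5,6,7} 10
  if 0:a drops first: 10 orders

10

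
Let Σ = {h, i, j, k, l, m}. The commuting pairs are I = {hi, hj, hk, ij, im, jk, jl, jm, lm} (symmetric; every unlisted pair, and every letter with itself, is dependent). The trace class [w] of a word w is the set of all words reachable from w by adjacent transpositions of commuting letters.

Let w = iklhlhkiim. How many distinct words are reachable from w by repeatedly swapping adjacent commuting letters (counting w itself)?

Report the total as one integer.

drop 0:i onto floor
drop 1:k onto {0:i}
drop 2:l onto {1:k}
drop 3:h onto {2:l}
drop 4:l onto {3:h}
drop 5:h onto {4:l}
drop 6:k onto {4:l}
drop 7:i onto {6:k}
drop 8:i onto {7:i}
drop 9:m onto {5:h, 6:k}
ground layer = {0:i}
drop-orders for the pieces not yet dropped (sum over which currently-grounded one goes next):
  1 to go: {8} 1  {9} 1
  2 to go: {5,9} 1  {7,8} 1  {8,9} 2
  3 to go: {5,8,9} 3  {7,8,9} 3
  4 to go: {5,7,8,9} 6  {6,7,8,9} 3
  5 to go: {5,6,7,8,9} 9
  6 to go: {4,5,6,7,8,9} 9
  7 to go: {3,4,5,6,7,8,9} 9
  8 to go: {2,3,4,5,6,7,8,9} 9
  if 0:i drops first: 9 orders

9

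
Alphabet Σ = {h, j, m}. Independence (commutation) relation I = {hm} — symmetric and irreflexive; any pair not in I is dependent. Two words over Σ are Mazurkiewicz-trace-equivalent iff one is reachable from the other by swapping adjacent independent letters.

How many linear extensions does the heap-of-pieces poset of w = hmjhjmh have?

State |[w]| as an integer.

0(h) covers ∅
1(m) covers ∅
2(j) covers 0:h, 1:m
3(h) covers 2:j
4(j) covers 3:h
5(m) covers 4:j
6(h) covers 4:j
floor of heap: 0:h, 1:m
completions by unplaced set U, small U first (add the entries for U minus each lowest piece of U):
  |U|=1: {5}:1  {6}:1
  |U|=2: {5,6}:2
  |U|=3: {4,5,6}:2
  |U|=4: {3,4,5,6}:2
  |U|=5: {2,3,4,5,6}:2
  start at 0(h): 2
  start at 1(m): 2
sum over floor = 4

4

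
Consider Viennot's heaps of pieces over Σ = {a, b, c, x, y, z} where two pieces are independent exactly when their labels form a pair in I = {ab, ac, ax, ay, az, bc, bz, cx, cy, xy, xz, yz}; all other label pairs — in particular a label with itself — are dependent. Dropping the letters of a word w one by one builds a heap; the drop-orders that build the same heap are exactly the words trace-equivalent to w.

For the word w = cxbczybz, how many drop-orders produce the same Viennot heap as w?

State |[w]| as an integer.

0(c) covers ∅
1(x) covers ∅
2(b) covers 1:x
3(c) covers 0:c
4(z) covers 3:c
5(y) covers 2:b
6(b) covers 5:y
7(z) covers 4:z
floor of heap: 0:c, 1:x
completions by unplaced set U, small U first (add the entries for U minus each lowest piece of U):
  |U|=1: {6}:1  {7}:1
  |U|=2: {4,7}:1  {5,6}:1  {6,7}:2
  |U|=3: {2,5,6}:1  {3,4,7}:1  {4,6,7}:3  {5,6,7}:3
  |U|=4: {0,3,4,7}:1  {1,2,5,6}:1  {2,5,6,7}:4  {3,4,6,7}:4  {4,5,6,7}:6
  |U|=5: {0,3,4,6,7}:5  {1,2,5,6,7}:5  {2,4,5,6,7}:10  {3,4,5,6,7}:10
  |U|=6: {0,3,4,5,6,7}:15  {1,2,4,5,6,7}:15  {2,3,4,5,6,7}:20
  start at 0(c): 35
  start at 1(x): 35
sum over floor = 70

70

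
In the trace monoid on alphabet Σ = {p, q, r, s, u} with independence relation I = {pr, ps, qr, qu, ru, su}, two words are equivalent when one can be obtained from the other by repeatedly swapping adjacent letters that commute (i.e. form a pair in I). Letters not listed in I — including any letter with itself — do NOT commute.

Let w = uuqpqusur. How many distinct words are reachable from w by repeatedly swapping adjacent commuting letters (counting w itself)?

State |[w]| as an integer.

30

drop 0:u onto floor
drop 1:u onto {0:u}
drop 2:q onto floor
drop 3:p onto {1:u, 2:q}
drop 4:q onto {3:p}
drop 5:u onto {3:p}
drop 6:s onto {4:q}
drop 7:u onto {5:u}
drop 8:r onto {6:s}
ground layer = {0:u, 2:q}
drop-orders for the pieces not yet dropped (sum over which currently-grounded one goes next):
  1 to go: {7} 1  {8} 1
  2 to go: {5,7} 1  {6,8} 1  {7,8} 2
  3 to go: {4,6,8} 1  {5,7,8} 3  {6,7,8} 3
  4 to go: {4,6,7,8} 4  {5,6,7,8} 6
  5 to go: {4,5,6,7,8} 10
  6 to go: {3,4,5,6,7,8} 10
  7 to go: {1,3,4,5,6,7,8} 10  {2,3,4,5,6,7,8} 10
  if 0:u drops first: 20 orders
  if 2:q drops first: 10 orders
heap linearizations: 30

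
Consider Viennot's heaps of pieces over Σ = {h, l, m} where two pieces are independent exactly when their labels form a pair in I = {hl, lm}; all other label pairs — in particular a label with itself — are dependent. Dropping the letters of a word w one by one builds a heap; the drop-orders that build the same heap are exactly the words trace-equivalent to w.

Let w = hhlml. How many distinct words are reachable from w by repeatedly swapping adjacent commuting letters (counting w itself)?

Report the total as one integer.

piece 0:h — minimal
piece 1:h rests on {0:h}
piece 2:l — minimal
piece 3:m rests on {1:h}
piece 4:l rests on {2:l}
minimal pieces: {0:h, 2:l}
ways to finish when only these pieces remain (= sum over removing one remaining piece with nothing left below it):
  1 left: {3}→1  {4}→1
  2 left: {1,3}→1  {2,4}→1  {3,4}→2
  3 left: {0,1,3}→1  {1,3,4}→3  {2,3,4}→3
  placing 0:h first → 6 extensions
  placing 2:l first → 4 extensions
total linear extensions = 10

10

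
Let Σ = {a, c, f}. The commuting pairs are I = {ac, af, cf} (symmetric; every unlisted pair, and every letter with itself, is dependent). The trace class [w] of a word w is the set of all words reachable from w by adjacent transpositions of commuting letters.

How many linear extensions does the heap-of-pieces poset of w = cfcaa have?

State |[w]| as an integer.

piece 0:c — minimal
piece 1:f — minimal
piece 2:c rests on {0:c}
piece 3:a — minimal
piece 4:a rests on {3:a}
minimal pieces: {0:c, 1:f, 3:a}
ways to finish when only these pieces remain (= sum over removing one remaining piece with nothing left below it):
  1 left: {1}→1  {2}→1  {4}→1
  2 left: {0,2}→1  {1,2}→2  {1,4}→2  {2,4}→2  {3,4}→1
  3 left: {0,1,2}→3  {0,2,4}→3  {1,2,4}→6  {1,3,4}→3  {2,3,4}→3
  placing 0:c first → 12 extensions
  placing 1:f first → 6 extensions
  placing 3:a first → 12 extensions
total linear extensions = 30

30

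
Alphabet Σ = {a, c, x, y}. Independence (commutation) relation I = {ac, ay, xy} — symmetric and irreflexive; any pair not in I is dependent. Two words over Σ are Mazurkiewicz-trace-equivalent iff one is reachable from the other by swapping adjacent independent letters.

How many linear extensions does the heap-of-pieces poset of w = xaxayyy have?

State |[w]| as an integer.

#0=x has no predecessor
#1=a depends on [0:x]
#2=x depends on [1:a]
#3=a depends on [2:x]
#4=y has no predecessor
#5=y depends on [4:y]
#6=y depends on [5:y]
sources: [0:x, 4:y]
N(rest) = Σ N(rest − s) over sources s of rest; N(one piece) = 1:
  size 1 → [3]=1  [6]=1
  size 2 → [2,3]=1  [3,6]=2  [5,6]=1
  size 3 → [1,2,3]=1  [2,3,6]=3  [3,5,6]=3  [4,5,6]=1
  size 4 → [0,1,2,3]=1  [1,2,3,6]=4  [2,3,5,6]=6  [3,4,5,6]=4
  size 5 → [0,1,2,3,6]=5  [1,2,3,5,6]=10  [2,3,4,5,6]=10
  first=0(x) contributes 20
  first=4(y) contributes 15
|[w]| = 35

35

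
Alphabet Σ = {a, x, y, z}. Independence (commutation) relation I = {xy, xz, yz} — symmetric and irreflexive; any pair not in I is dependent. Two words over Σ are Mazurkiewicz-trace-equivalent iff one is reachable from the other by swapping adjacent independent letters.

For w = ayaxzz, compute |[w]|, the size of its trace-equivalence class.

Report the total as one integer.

0(a) covers ∅
1(y) covers 0:a
2(a) covers 1:y
3(x) covers 2:a
4(z) covers 2:a
5(z) covers 4:z
floor of heap: 0:a
completions by unplaced set U, small U first (add the entries for U minus each lowest piece of U):
  |U|=1: {3}:1  {5}:1
  |U|=2: {3,5}:2  {4,5}:1
  |U|=3: {3,4,5}:3
  |U|=4: {2,3,4,5}:3
  start at 0(a): 3

3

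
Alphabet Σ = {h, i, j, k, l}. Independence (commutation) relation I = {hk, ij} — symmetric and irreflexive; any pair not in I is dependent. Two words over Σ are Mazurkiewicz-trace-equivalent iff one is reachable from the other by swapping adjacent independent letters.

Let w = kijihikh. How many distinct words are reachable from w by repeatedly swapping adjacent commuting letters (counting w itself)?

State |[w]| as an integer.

6

#0=k has no predecessor
#1=i depends on [0:k]
#2=j depends on [0:k]
#3=i depends on [1:i]
#4=h depends on [2:j, 3:i]
#5=i depends on [4:h]
#6=k depends on [5:i]
#7=h depends on [5:i]
sources: [0:k]
N(rest) = Σ N(rest − s) over sources s of rest; N(one piece) = 1:
  size 1 → [6]=1  [7]=1
  size 2 → [6,7]=2
  size 3 → [5,6,7]=2
  size 4 → [4,5,6,7]=2
  size 5 → [2,4,5,6,7]=2  [3,4,5,6,7]=2
  size 6 → [1,3,4,5,6,7]=2  [2,3,4,5,6,7]=4
  first=0(k) contributes 6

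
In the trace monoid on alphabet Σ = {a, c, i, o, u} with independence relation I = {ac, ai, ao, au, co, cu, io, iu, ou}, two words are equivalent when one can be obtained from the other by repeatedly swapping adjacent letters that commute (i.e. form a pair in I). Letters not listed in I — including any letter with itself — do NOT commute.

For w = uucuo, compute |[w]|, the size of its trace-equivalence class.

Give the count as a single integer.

piece 0:u — minimal
piece 1:u rests on {0:u}
piece 2:c — minimal
piece 3:u rests on {1:u}
piece 4:o — minimal
minimal pieces: {0:u, 2:c, 4:o}
ways to finish when only these pieces remain (= sum over removing one remaining piece with nothing left below it):
  1 left: {2}→1  {3}→1  {4}→1
  2 left: {1,3}→1  {2,3}→2  {2,4}→2  {3,4}→2
  3 left: {0,1,3}→1  {1,2,3}→3  {1,3,4}→3  {2,3,4}→6
  placing 0:u first → 12 extensions
  placing 2:c first → 4 extensions
  placing 4:o first → 4 extensions
total linear extensions = 20

20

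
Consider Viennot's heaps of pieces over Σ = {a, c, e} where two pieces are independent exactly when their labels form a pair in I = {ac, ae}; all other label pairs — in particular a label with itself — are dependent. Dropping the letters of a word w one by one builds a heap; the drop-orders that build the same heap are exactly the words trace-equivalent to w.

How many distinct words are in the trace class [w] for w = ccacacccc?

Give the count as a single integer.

piece 0:c — minimal
piece 1:c rests on {0:c}
piece 2:a — minimal
piece 3:c rests on {1:c}
piece 4:a rests on {2:a}
piece 5:c rests on {3:c}
piece 6:c rests on {5:c}
piece 7:c rests on {6:c}
piece 8:c rests on {7:c}
minimal pieces: {0:c, 2:a}
ways to finish when only these pieces remain (= sum over removing one remaining piece with nothing left below it):
  1 left: {4}→1  {8}→1
  2 left: {2,4}→1  {4,8}→2  {7,8}→1
  3 left: {2,4,8}→3  {4,7,8}→3  {6,7,8}→1
  4 left: {2,4,7,8}→6  {4,6,7,8}→4  {5,6,7,8}→1
  5 left: {2,4,6,7,8}→10  {3,5,6,7,8}→1  {4,5,6,7,8}→5
  6 left: {1,3,5,6,7,8}→1  {2,4,5,6,7,8}→15  {3,4,5,6,7,8}→6
  7 left: {0,1,3,5,6,7,8}→1  {1,3,4,5,6,7,8}→7  {2,3,4,5,6,7,8}→21
  placing 0:c first → 28 extensions
  placing 2:a first → 8 extensions
total linear extensions = 36

36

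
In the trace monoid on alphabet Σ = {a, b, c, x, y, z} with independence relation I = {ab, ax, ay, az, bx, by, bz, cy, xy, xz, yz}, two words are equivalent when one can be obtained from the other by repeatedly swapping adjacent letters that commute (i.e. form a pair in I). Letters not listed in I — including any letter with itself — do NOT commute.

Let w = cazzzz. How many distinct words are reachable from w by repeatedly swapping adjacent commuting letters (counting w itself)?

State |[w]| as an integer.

drop 0:c onto floor
drop 1:a onto {0:c}
drop 2:z onto {0:c}
drop 3:z onto {2:z}
drop 4:z onto {3:z}
drop 5:z onto {4:z}
ground layer = {0:c}
drop-orders for the pieces not yet dropped (sum over which currently-grounded one goes next):
  1 to go: {1} 1  {5} 1
  2 to go: {1,5} 2  {4,5} 1
  3 to go: {1,4,5} 3  {3,4,5} 1
  4 to go: {1,3,4,5} 4  {2,3,4,5} 1
  if 0:c drops first: 5 orders

5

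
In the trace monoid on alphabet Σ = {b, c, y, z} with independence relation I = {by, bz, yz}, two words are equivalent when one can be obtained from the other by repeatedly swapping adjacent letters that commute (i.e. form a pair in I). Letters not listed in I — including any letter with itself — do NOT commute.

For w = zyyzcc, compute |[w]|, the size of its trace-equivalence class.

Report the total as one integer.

#0=z has no predecessor
#1=y has no predecessor
#2=y depends on [1:y]
#3=z depends on [0:z]
#4=c depends on [2:y, 3:z]
#5=c depends on [4:c]
sources: [0:z, 1:y]
N(rest) = Σ N(rest − s) over sources s of rest; N(one piece) = 1:
  size 1 → [5]=1
  size 2 → [4,5]=1
  size 3 → [2,4,5]=1  [3,4,5]=1
  size 4 → [0,3,4,5]=1  [1,2,4,5]=1  [2,3,4,5]=2
  first=0(z) contributes 3
  first=1(y) contributes 3
|[w]| = 6

6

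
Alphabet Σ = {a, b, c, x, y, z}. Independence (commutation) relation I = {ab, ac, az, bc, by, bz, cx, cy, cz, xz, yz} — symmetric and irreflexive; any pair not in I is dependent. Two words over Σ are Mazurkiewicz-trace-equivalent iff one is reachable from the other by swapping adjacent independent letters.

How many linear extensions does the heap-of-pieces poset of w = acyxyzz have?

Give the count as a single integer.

105

0(a) covers ∅
1(c) covers ∅
2(y) covers 0:a
3(x) covers 2:y
4(y) covers 3:x
5(z) covers ∅
6(z) covers 5:z
floor of heap: 0:a, 1:c, 5:z
completions by unplaced set U, small U first (add the entries for U minus each lowest piece of U):
  |U|=1: {1}:1  {4}:1  {6}:1
  |U|=2: {1,4}:2  {1,6}:2  {3,4}:1  {4,6}:2  {5,6}:1
  |U|=3: {1,3,4}:3  {1,4,6}:6  {1,5,6}:3  {2,3,4}:1  {3,4,6}:3  {4,5,6}:3
  |U|=4: {0,2,3,4}:1  {1,2,3,4}:4  {1,3,4,6}:12  {1,4,5,6}:12  {2,3,4,6}:4  {3,4,5,6}:6
  |U|=5: {0,1,2,3,4}:5  {0,2,3,4,6}:5  {1,2,3,4,6}:20  {1,3,4,5,6}:30  {2,3,4,5,6}:10
  start at 0(a): 60
  start at 1(c): 15
  start at 5(z): 30
sum over floor = 105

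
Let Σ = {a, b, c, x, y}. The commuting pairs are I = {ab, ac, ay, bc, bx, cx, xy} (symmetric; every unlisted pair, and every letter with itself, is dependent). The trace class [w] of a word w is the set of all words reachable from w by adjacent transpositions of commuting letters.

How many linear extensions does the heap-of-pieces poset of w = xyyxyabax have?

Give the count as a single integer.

126

drop 0:x onto floor
drop 1:y onto floor
drop 2:y onto {1:y}
drop 3:x onto {0:x}
drop 4:y onto {2:y}
drop 5:a onto {3:x}
drop 6:b onto {4:y}
drop 7:a onto {5:a}
drop 8:x onto {7:a}
ground layer = {0:x, 1:y}
drop-orders for the pieces not yet dropped (sum over which currently-grounded one goes next):
  1 to go: {6} 1  {8} 1
  2 to go: {4,6} 1  {6,8} 2  {7,8} 1
  3 to go: {2,4,6} 1  {4,6,8} 3  {5,7,8} 1  {6,7,8} 3
  4 to go: {1,2,4,6} 1  {2,4,6,8} 4  {3,5,7,8} 1  {4,6,7,8} 6  {5,6,7,8} 4
  5 to go: {0,3,5,7,8} 1  {1,2,4,6,8} 5  {2,4,6,7,8} 10  {3,5,6,7,8} 5  {4,5,6,7,8} 10
  6 to go: {0,3,5,6,7,8} 6  {1,2,4,6,7,8} 15  {2,4,5,6,7,8} 20  {3,4,5,6,7,8} 15
  7 to go: {0,3,4,5,6,7,8} 21  {1,2,4,5,6,7,8} 35  {2,3,4,5,6,7,8} 35
  if 0:x drops first: 70 orders
  if 1:y drops first: 56 orders
heap linearizations: 126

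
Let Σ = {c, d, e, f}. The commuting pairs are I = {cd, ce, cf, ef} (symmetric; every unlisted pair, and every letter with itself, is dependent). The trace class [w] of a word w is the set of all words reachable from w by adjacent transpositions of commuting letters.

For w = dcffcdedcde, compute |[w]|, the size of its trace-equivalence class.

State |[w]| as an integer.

piece 0:d — minimal
piece 1:c — minimal
piece 2:f rests on {0:d}
piece 3:f rests on {2:f}
piece 4:c rests on {1:c}
piece 5:d rests on {3:f}
piece 6:e rests on {5:d}
piece 7:d rests on {6:e}
piece 8:c rests on {4:c}
piece 9:d rests on {7:d}
piece 10:e rests on {9:d}
minimal pieces: {0:d, 1:c}
ways to finish when only these pieces remain (= sum over removing one remaining piece with nothing left below it):
  1 left: {8}→1  {10}→1
  2 left: {4,8}→1  {8,10}→2  {9,10}→1
  3 left: {1,4,8}→1  {4,8,10}→3  {7,9,10}→1  {8,9,10}→3
  4 left: {1,4,8,10}→4  {4,8,9,10}→6  {6,7,9,10}→1  {7,8,9,10}→4
  5 left: {1,4,8,9,10}→10  {4,7,8,9,10}→10  {5,6,7,9,10}→1  {6,7,8,9,10}→5
  6 left: {1,4,7,8,9,10}→20  {3,5,6,7,9,10}→1  {4,6,7,8,9,10}→15  {5,6,7,8,9,10}→6
  7 left: {1,4,6,7,8,9,10}→35  {2,3,5,6,7,9,10}→1  {3,5,6,7,8,9,10}→7  {4,5,6,7,8,9,10}→21
  8 left: {0,2,3,5,6,7,9,10}→1  {1,4,5,6,7,8,9,10}→56  {2,3,5,6,7,8,9,10}→8  {3,4,5,6,7,8,9,10}→28
  9 left: {0,2,3,5,6,7,8,9,10}→9  {1,3,4,5,6,7,8,9,10}→84  {2,3,4,5,6,7,8,9,10}→36
  placing 0:d first → 120 extensions
  placing 1:c first → 45 extensions
total linear extensions = 165

165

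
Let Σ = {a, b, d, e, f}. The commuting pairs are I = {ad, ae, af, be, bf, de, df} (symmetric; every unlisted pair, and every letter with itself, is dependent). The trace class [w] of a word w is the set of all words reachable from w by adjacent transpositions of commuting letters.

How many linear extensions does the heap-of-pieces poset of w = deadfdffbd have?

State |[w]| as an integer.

piece 0:d — minimal
piece 1:e — minimal
piece 2:a — minimal
piece 3:d rests on {0:d}
piece 4:f rests on {1:e}
piece 5:d rests on {3:d}
piece 6:f rests on {4:f}
piece 7:f rests on {6:f}
piece 8:b rests on {2:a, 5:d}
piece 9:d rests on {8:b}
minimal pieces: {0:d, 1:e, 2:a}
ways to finish when only these pieces remain (= sum over removing one remaining piece with nothing left below it):
  1 left: {7}→1  {9}→1
  2 left: {6,7}→1  {7,9}→2  {8,9}→1
  3 left: {2,8,9}→1  {4,6,7}→1  {5,8,9}→1  {6,7,9}→3  {7,8,9}→3
  4 left: {1,4,6,7}→1  {2,5,8,9}→2  {2,7,8,9}→4  {3,5,8,9}→1  {4,6,7,9}→4  {5,7,8,9}→4  {6,7,8,9}→6
  5 left: {0,3,5,8,9}→1  {1,4,6,7,9}→5  {2,3,5,8,9}→3  {2,5,7,8,9}→10  {2,6,7,8,9}→10  {3,5,7,8,9}→5  {4,6,7,8,9}→10  {5,6,7,8,9}→10
  6 left: {0,2,3,5,8,9}→4  {0,3,5,7,8,9}→6  {1,4,6,7,8,9}→15  {2,3,5,7,8,9}→18  {2,4,6,7,8,9}→20  {2,5,6,7,8,9}→30  {3,5,6,7,8,9}→15  {4,5,6,7,8,9}→20
  7 left: {0,2,3,5,7,8,9}→28  {0,3,5,6,7,8,9}→21  {1,2,4,6,7,8,9}→35  {1,4,5,6,7,8,9}→35  {2,3,5,6,7,8,9}→63  {2,4,5,6,7,8,9}→70  {3,4,5,6,7,8,9}→35
  8 left: {0,2,3,5,6,7,8,9}→112  {0,3,4,5,6,7,8,9}→56  {1,2,4,5,6,7,8,9}→140  {1,3,4,5,6,7,8,9}→70  {2,3,4,5,6,7,8,9}→168
  placing 0:d first → 378 extensions
  placing 1:e first → 336 extensions
  placing 2:a first → 126 extensions
total linear extensions = 840

840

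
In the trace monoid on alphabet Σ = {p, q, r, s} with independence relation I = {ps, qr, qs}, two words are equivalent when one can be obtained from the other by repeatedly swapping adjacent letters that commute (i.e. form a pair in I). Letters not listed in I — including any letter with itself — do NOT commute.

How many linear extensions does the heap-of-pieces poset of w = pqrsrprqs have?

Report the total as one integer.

#0=p has no predecessor
#1=q depends on [0:p]
#2=r depends on [0:p]
#3=s depends on [2:r]
#4=r depends on [3:s]
#5=p depends on [1:q, 4:r]
#6=r depends on [5:p]
#7=q depends on [5:p]
#8=s depends on [6:r]
sources: [0:p]
N(rest) = Σ N(rest − s) over sources s of rest; N(one piece) = 1:
  size 1 → [7]=1  [8]=1
  size 2 → [6,8]=1  [7,8]=2
  size 3 → [6,7,8]=3
  size 4 → [5,6,7,8]=3
  size 5 → [1,5,6,7,8]=3  [4,5,6,7,8]=3
  size 6 → [1,4,5,6,7,8]=6  [3,4,5,6,7,8]=3
  size 7 → [1,3,4,5,6,7,8]=9  [2,3,4,5,6,7,8]=3
  first=0(p) contributes 12

12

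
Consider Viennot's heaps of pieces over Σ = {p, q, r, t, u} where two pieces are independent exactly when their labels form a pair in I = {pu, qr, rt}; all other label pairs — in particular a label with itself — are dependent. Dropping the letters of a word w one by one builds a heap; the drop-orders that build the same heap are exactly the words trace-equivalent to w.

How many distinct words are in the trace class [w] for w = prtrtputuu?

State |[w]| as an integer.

#0=p has no predecessor
#1=r depends on [0:p]
#2=t depends on [0:p]
#3=r depends on [1:r]
#4=t depends on [2:t]
#5=p depends on [3:r, 4:t]
#6=u depends on [3:r, 4:t]
#7=t depends on [5:p, 6:u]
#8=u depends on [7:t]
#9=u depends on [8:u]
sources: [0:p]
N(rest) = Σ N(rest − s) over sources s of rest; N(one piece) = 1:
  size 1 → [9]=1
  size 2 → [8,9]=1
  size 3 → [7,8,9]=1
  size 4 → [5,7,8,9]=1  [6,7,8,9]=1
  size 5 → [5,6,7,8,9]=2
  size 6 → [3,5,6,7,8,9]=2  [4,5,6,7,8,9]=2
  size 7 → [1,3,5,6,7,8,9]=2  [2,4,5,6,7,8,9]=2  [3,4,5,6,7,8,9]=4
  size 8 → [1,3,4,5,6,7,8,9]=6  [2,3,4,5,6,7,8,9]=6
  first=0(p) contributes 12

12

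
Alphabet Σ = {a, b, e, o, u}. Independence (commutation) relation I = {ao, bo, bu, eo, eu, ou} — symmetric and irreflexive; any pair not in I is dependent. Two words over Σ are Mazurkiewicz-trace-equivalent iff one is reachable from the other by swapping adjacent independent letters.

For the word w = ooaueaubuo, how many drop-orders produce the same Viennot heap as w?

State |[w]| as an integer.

720

piece 0:o — minimal
piece 1:o rests on {0:o}
piece 2:a — minimal
piece 3:u rests on {2:a}
piece 4:e rests on {2:a}
piece 5:a rests on {3:u, 4:e}
piece 6:u rests on {5:a}
piece 7:b rests on {5:a}
piece 8:u rests on {6:u}
piece 9:o rests on {1:o}
minimal pieces: {0:o, 2:a}
ways to finish when only these pieces remain (= sum over removing one remaining piece with nothing left below it):
  1 left: {7}→1  {8}→1  {9}→1
  2 left: {1,9}→1  {6,8}→1  {7,8}→2  {7,9}→2  {8,9}→2
  3 left: {0,1,9}→1  {1,7,9}→3  {1,8,9}→3  {6,7,8}→3  {6,8,9}→3  {7,8,9}→6
  4 left: {0,1,7,9}→4  {0,1,8,9}→4  {1,6,8,9}→6  {1,7,8,9}→12  {5,6,7,8}→3  {6,7,8,9}→12
  5 left: {0,1,6,8,9}→10  {0,1,7,8,9}→20  {1,6,7,8,9}→30  {3,5,6,7,8}→3  {4,5,6,7,8}→3  {5,6,7,8,9}→15
  6 left: {0,1,6,7,8,9}→60  {1,5,6,7,8,9}→45  {3,4,5,6,7,8}→6  {3,5,6,7,8,9}→18  {4,5,6,7,8,9}→18
  7 left: {0,1,5,6,7,8,9}→105  {1,3,5,6,7,8,9}→63  {1,4,5,6,7,8,9}→63  {2,3,4,5,6,7,8}→6  {3,4,5,6,7,8,9}→42
  8 left: {0,1,3,5,6,7,8,9}→168  {0,1,4,5,6,7,8,9}→168  {1,3,4,5,6,7,8,9}→168  {2,3,4,5,6,7,8,9}→48
  placing 0:o first → 216 extensions
  placing 2:a first → 504 extensions
total linear extensions = 720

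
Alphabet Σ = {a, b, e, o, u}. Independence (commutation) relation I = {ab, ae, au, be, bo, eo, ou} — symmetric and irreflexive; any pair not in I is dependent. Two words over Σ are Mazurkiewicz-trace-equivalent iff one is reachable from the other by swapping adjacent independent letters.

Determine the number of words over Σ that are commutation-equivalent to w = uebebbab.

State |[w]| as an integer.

drop 0:u onto floor
drop 1:e onto {0:u}
drop 2:b onto {0:u}
drop 3:e onto {1:e}
drop 4:b onto {2:b}
drop 5:b onto {4:b}
drop 6:a onto floor
drop 7:b onto {5:b}
ground layer = {0:u, 6:a}
drop-orders for the pieces not yet dropped (sum over which currently-grounded one goes next):
  1 to go: {3} 1  {6} 1  {7} 1
  2 to go: {1,3} 1  {3,6} 2  {3,7} 2  {5,7} 1  {6,7} 2
  3 to go: {1,3,6} 3  {1,3,7} 3  {3,5,7} 3  {3,6,7} 6  {4,5,7} 1  {5,6,7} 3
  4 to go: {1,3,5,7} 6  {1,3,6,7} 12  {2,4,5,7} 1  {3,4,5,7} 4  {3,5,6,7} 12  {4,5,6,7} 4
  5 to go: {1,3,4,5,7} 10  {1,3,5,6,7} 30  {2,3,4,5,7} 5  {2,4,5,6,7} 5  {3,4,5,6,7} 20
  6 to go: {1,2,3,4,5,7} 15  {1,3,4,5,6,7} 60  {2,3,4,5,6,7} 30
  if 0:u drops first: 105 orders
  if 6:a drops first: 15 orders
heap linearizations: 120

120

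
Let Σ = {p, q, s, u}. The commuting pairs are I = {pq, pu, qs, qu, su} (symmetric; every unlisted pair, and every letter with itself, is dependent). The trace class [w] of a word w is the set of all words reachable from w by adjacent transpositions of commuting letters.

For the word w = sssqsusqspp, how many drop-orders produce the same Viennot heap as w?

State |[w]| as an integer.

piece 0:s — minimal
piece 1:s rests on {0:s}
piece 2:s rests on {1:s}
piece 3:q — minimal
piece 4:s rests on {2:s}
piece 5:u — minimal
piece 6:s rests on {4:s}
piece 7:q rests on {3:q}
piece 8:s rests on {6:s}
piece 9:p rests on {8:s}
piece 10:p rests on {9:p}
minimal pieces: {0:s, 3:q, 5:u}
ways to finish when only these pieces remain (= sum over removing one remaining piece with nothing left below it):
  1 left: {5}→1  {7}→1  {10}→1
  2 left: {3,7}→1  {5,7}→2  {5,10}→2  {7,10}→2  {9,10}→1
  3 left: {3,5,7}→3  {3,7,10}→3  {5,7,10}→6  {5,9,10}→3  {7,9,10}→3  {8,9,10}→1
  4 left: {3,5,7,10}→12  {3,7,9,10}→6  {5,7,9,10}→12  {5,8,9,10}→4  {6,8,9,10}→1  {7,8,9,10}→4
  5 left: {3,5,7,9,10}→30  {3,7,8,9,10}→10  {4,6,8,9,10}→1  {5,6,8,9,10}→5  {5,7,8,9,10}→20  {6,7,8,9,10}→5
  6 left: {2,4,6,8,9,10}→1  {3,5,7,8,9,10}→60  {3,6,7,8,9,10}→15  {4,5,6,8,9,10}→6  {4,6,7,8,9,10}→6  {5,6,7,8,9,10}→30
  7 left: {1,2,4,6,8,9,10}→1  {2,4,5,6,8,9,10}→7  {2,4,6,7,8,9,10}→7  {3,4,6,7,8,9,10}→21  {3,5,6,7,8,9,10}→105  {4,5,6,7,8,9,10}→42
  8 left: {0,1,2,4,6,8,9,10}→1  {1,2,4,5,6,8,9,10}→8  {1,2,4,6,7,8,9,10}→8  {2,3,4,6,7,8,9,10}→28  {2,4,5,6,7,8,9,10}→56  {3,4,5,6,7,8,9,10}→168
  9 left: {0,1,2,4,5,6,8,9,10}→9  {0,1,2,4,6,7,8,9,10}→9  {1,2,3,4,6,7,8,9,10}→36  {1,2,4,5,6,7,8,9,10}→72  {2,3,4,5,6,7,8,9,10}→252
  placing 0:s first → 360 extensions
  placing 3:q first → 90 extensions
  placing 5:u first → 45 extensions
total linear extensions = 495

495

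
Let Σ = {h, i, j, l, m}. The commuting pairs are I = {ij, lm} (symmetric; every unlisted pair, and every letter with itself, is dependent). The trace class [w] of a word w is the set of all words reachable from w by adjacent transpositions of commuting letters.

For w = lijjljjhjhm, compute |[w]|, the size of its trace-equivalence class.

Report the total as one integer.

drop 0:l onto floor
drop 1:i onto {0:l}
drop 2:j onto {0:l}
drop 3:j onto {2:j}
drop 4:l onto {1:i, 3:j}
drop 5:j onto {4:l}
drop 6:j onto {5:j}
drop 7:h onto {6:j}
drop 8:j onto {7:h}
drop 9:h onto {8:j}
drop 10:m onto {9:h}
ground layer = {0:l}
drop-orders for the pieces not yet dropped (sum over which currently-grounded one goes next):
  1 to go: {10} 1
  2 to go: {9,10} 1
  3 to go: {8,9,10} 1
  4 to go: {7,8,9,10} 1
  5 to go: {6,7,8,9,10} 1
  6 to go: {5,6,7,8,9,10} 1
  7 to go: {4,5,6,7,8,9,10} 1
  8 to go: {1,4,5,6,7,8,9,10} 1  {3,4,5,6,7,8,9,10} 1
  9 to go: {1,3,4,5,6,7,8,9,10} 2  {2,3,4,5,6,7,8,9,10} 1
  if 0:l drops first: 3 orders

3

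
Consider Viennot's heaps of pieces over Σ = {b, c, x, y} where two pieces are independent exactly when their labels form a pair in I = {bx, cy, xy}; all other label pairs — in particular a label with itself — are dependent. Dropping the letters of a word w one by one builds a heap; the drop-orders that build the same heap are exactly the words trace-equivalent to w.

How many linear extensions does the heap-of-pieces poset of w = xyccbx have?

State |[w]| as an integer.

9

piece 0:x — minimal
piece 1:y — minimal
piece 2:c rests on {0:x}
piece 3:c rests on {2:c}
piece 4:b rests on {1:y, 3:c}
piece 5:x rests on {3:c}
minimal pieces: {0:x, 1:y}
ways to finish when only these pieces remain (= sum over removing one remaining piece with nothing left below it):
  1 left: {4}→1  {5}→1
  2 left: {1,4}→1  {4,5}→2
  3 left: {1,4,5}→3  {3,4,5}→2
  4 left: {1,3,4,5}→5  {2,3,4,5}→2
  placing 0:x first → 7 extensions
  placing 1:y first → 2 extensions
total linear extensions = 9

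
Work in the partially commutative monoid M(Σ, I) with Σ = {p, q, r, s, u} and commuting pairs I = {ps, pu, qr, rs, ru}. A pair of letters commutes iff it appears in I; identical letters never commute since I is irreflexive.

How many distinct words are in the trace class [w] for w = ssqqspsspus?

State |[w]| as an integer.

21

piece 0:s — minimal
piece 1:s rests on {0:s}
piece 2:q rests on {1:s}
piece 3:q rests on {2:q}
piece 4:s rests on {3:q}
piece 5:p rests on {3:q}
piece 6:s rests on {4:s}
piece 7:s rests on {6:s}
piece 8:p rests on {5:p}
piece 9:u rests on {7:s}
piece 10:s rests on {9:u}
minimal pieces: {0:s}
ways to finish when only these pieces remain (= sum over removing one remaining piece with nothing left below it):
  1 left: {8}→1  {10}→1
  2 left: {5,8}→1  {8,10}→2  {9,10}→1
  3 left: {5,8,10}→3  {7,9,10}→1  {8,9,10}→3
  4 left: {5,8,9,10}→6  {6,7,9,10}→1  {7,8,9,10}→4
  5 left: {4,6,7,9,10}→1  {5,7,8,9,10}→10  {6,7,8,9,10}→5
  6 left: {4,6,7,8,9,10}→6  {5,6,7,8,9,10}→15
  7 left: {4,5,6,7,8,9,10}→21
  8 left: {3,4,5,6,7,8,9,10}→21
  9 left: {2,3,4,5,6,7,8,9,10}→21
  placing 0:s first → 21 extensions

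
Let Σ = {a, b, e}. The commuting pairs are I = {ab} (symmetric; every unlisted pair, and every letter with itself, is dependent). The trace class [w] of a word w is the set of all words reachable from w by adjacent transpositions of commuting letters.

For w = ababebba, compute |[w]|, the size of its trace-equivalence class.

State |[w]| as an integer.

#0=a has no predecessor
#1=b has no predecessor
#2=a depends on [0:a]
#3=b depends on [1:b]
#4=e depends on [2:a, 3:b]
#5=b depends on [4:e]
#6=b depends on [5:b]
#7=a depends on [4:e]
sources: [0:a, 1:b]
N(rest) = Σ N(rest − s) over sources s of rest; N(one piece) = 1:
  size 1 → [6]=1  [7]=1
  size 2 → [5,6]=1  [6,7]=2
  size 3 → [5,6,7]=3
  size 4 → [4,5,6,7]=3
  size 5 → [2,4,5,6,7]=3  [3,4,5,6,7]=3
  size 6 → [0,2,4,5,6,7]=3  [1,3,4,5,6,7]=3  [2,3,4,5,6,7]=6
  first=0(a) contributes 9
  first=1(b) contributes 9
|[w]| = 18

18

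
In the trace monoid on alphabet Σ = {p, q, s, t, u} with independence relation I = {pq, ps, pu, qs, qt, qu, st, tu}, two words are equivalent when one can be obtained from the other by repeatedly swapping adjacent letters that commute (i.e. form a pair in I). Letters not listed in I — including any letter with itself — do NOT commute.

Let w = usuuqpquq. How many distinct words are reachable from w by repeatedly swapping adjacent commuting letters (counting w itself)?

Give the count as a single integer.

504

#0=u has no predecessor
#1=s depends on [0:u]
#2=u depends on [1:s]
#3=u depends on [2:u]
#4=q has no predecessor
#5=p has no predecessor
#6=q depends on [4:q]
#7=u depends on [3:u]
#8=q depends on [6:q]
sources: [0:u, 4:q, 5:p]
N(rest) = Σ N(rest − s) over sources s of rest; N(one piece) = 1:
  size 1 → [5]=1  [7]=1  [8]=1
  size 2 → [3,7]=1  [5,7]=2  [5,8]=2  [6,8]=1  [7,8]=2
  size 3 → [2,3,7]=1  [3,5,7]=3  [3,7,8]=3  [4,6,8]=1  [5,6,8]=3  [5,7,8]=6  [6,7,8]=3
  size 4 → [1,2,3,7]=1  [2,3,5,7]=4  [2,3,7,8]=4  [3,5,7,8]=12  [3,6,7,8]=6  [4,5,6,8]=4  [4,6,7,8]=4  [5,6,7,8]=12
  size 5 → [0,1,2,3,7]=1  [1,2,3,5,7]=5  [1,2,3,7,8]=5  [2,3,5,7,8]=20  [2,3,6,7,8]=10  [3,4,6,7,8]=10  [3,5,6,7,8]=30  [4,5,6,7,8]=20
  size 6 → [0,1,2,3,5,7]=6  [0,1,2,3,7,8]=6  [1,2,3,5,7,8]=30  [1,2,3,6,7,8]=15  [2,3,4,6,7,8]=20  [2,3,5,6,7,8]=60  [3,4,5,6,7,8]=60
  size 7 → [0,1,2,3,5,7,8]=42  [0,1,2,3,6,7,8]=21  [1,2,3,4,6,7,8]=35  [1,2,3,5,6,7,8]=105  [2,3,4,5,6,7,8]=140
  first=0(u) contributes 280
  first=4(q) contributes 168
  first=5(p) contributes 56
|[w]| = 504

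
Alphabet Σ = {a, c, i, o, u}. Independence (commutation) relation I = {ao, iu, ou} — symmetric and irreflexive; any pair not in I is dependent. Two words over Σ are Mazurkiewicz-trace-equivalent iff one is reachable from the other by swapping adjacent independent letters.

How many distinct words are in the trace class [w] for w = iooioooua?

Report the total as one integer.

26

piece 0:i — minimal
piece 1:o rests on {0:i}
piece 2:o rests on {1:o}
piece 3:i rests on {2:o}
piece 4:o rests on {3:i}
piece 5:o rests on {4:o}
piece 6:o rests on {5:o}
piece 7:u — minimal
piece 8:a rests on {3:i, 7:u}
minimal pieces: {0:i, 7:u}
ways to finish when only these pieces remain (= sum over removing one remaining piece with nothing left below it):
  1 left: {6}→1  {8}→1
  2 left: {5,6}→1  {6,8}→2  {7,8}→1
  3 left: {4,5,6}→1  {5,6,8}→3  {6,7,8}→3
  4 left: {4,5,6,8}→4  {5,6,7,8}→6
  5 left: {3,4,5,6,8}→4  {4,5,6,7,8}→10
  6 left: {2,3,4,5,6,8}→4  {3,4,5,6,7,8}→14
  7 left: {1,2,3,4,5,6,8}→4  {2,3,4,5,6,7,8}→18
  placing 0:i first → 22 extensions
  placing 7:u first → 4 extensions
total linear extensions = 26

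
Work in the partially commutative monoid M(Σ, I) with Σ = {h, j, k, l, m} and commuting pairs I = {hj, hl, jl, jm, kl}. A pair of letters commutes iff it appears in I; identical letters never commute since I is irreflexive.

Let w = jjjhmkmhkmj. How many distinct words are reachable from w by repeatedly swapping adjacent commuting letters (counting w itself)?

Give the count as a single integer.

#0=j has no predecessor
#1=j depends on [0:j]
#2=j depends on [1:j]
#3=h has no predecessor
#4=m depends on [3:h]
#5=k depends on [2:j, 4:m]
#6=m depends on [5:k]
#7=h depends on [6:m]
#8=k depends on [7:h]
#9=m depends on [8:k]
#10=j depends on [8:k]
sources: [0:j, 3:h]
N(rest) = Σ N(rest − s) over sources s of rest; N(one piece) = 1:
  size 1 → [9]=1  [10]=1
  size 2 → [9,10]=2
  size 3 → [8,9,10]=2
  size 4 → [7,8,9,10]=2
  size 5 → [6,7,8,9,10]=2
  size 6 → [5,6,7,8,9,10]=2
  size 7 → [2,5,6,7,8,9,10]=2  [4,5,6,7,8,9,10]=2
  size 8 → [1,2,5,6,7,8,9,10]=2  [2,4,5,6,7,8,9,10]=4  [3,4,5,6,7,8,9,10]=2
  size 9 → [0,1,2,5,6,7,8,9,10]=2  [1,2,4,5,6,7,8,9,10]=6  [2,3,4,5,6,7,8,9,10]=6
  first=0(j) contributes 12
  first=3(h) contributes 8
|[w]| = 20

20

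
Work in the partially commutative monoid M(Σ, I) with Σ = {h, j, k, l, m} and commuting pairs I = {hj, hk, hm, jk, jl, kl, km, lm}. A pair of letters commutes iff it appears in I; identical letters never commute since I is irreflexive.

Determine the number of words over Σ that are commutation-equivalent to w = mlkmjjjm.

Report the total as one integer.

#0=m has no predecessor
#1=l has no predecessor
#2=k has no predecessor
#3=m depends on [0:m]
#4=j depends on [3:m]
#5=j depends on [4:j]
#6=j depends on [5:j]
#7=m depends on [6:j]
sources: [0:m, 1:l, 2:k]
N(rest) = Σ N(rest − s) over sources s of rest; N(one piece) = 1:
  size 1 → [1]=1  [2]=1  [7]=1
  size 2 → [1,2]=2  [1,7]=2  [2,7]=2  [6,7]=1
  size 3 → [1,2,7]=6  [1,6,7]=3  [2,6,7]=3  [5,6,7]=1
  size 4 → [1,2,6,7]=12  [1,5,6,7]=4  [2,5,6,7]=4  [4,5,6,7]=1
  size 5 → [1,2,5,6,7]=20  [1,4,5,6,7]=5  [2,4,5,6,7]=5  [3,4,5,6,7]=1
  size 6 → [0,3,4,5,6,7]=1  [1,2,4,5,6,7]=30  [1,3,4,5,6,7]=6  [2,3,4,5,6,7]=6
  first=0(m) contributes 42
  first=1(l) contributes 7
  first=2(k) contributes 7
|[w]| = 56

56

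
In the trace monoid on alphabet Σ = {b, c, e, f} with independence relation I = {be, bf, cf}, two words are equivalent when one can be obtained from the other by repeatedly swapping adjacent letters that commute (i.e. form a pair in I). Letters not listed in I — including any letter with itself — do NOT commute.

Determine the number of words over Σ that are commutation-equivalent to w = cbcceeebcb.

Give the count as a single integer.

0(c) covers ∅
1(b) covers 0:c
2(c) covers 1:b
3(c) covers 2:c
4(e) covers 3:c
5(e) covers 4:e
6(e) covers 5:e
7(b) covers 3:c
8(c) covers 6:e, 7:b
9(b) covers 8:c
floor of heap: 0:c
completions by unplaced set U, small U first (add the entries for U minus each lowest piece of U):
  |U|=1: {9}:1
  |U|=2: {8,9}:1
  |U|=3: {6,8,9}:1  {7,8,9}:1
  |U|=4: {5,6,8,9}:1  {6,7,8,9}:2
  |U|=5: {4,5,6,8,9}:1  {5,6,7,8,9}:3
  |U|=6: {4,5,6,7,8,9}:4
  |U|=7: {3,4,5,6,7,8,9}:4
  |U|=8: {2,3,4,5,6,7,8,9}:4
  start at 0(c): 4

4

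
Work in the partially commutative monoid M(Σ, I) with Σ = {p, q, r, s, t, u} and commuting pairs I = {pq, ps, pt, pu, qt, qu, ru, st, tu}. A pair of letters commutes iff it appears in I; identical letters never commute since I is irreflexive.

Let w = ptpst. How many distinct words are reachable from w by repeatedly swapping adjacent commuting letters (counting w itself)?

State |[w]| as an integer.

piece 0:p — minimal
piece 1:t — minimal
piece 2:p rests on {0:p}
piece 3:s — minimal
piece 4:t rests on {1:t}
minimal pieces: {0:p, 1:t, 3:s}
ways to finish when only these pieces remain (= sum over removing one remaining piece with nothing left below it):
  1 left: {2}→1  {3}→1  {4}→1
  2 left: {0,2}→1  {1,4}→1  {2,3}→2  {2,4}→2  {3,4}→2
  3 left: {0,2,3}→3  {0,2,4}→3  {1,2,4}→3  {1,3,4}→3  {2,3,4}→6
  placing 0:p first → 12 extensions
  placing 1:t first → 12 extensions
  placing 3:s first → 6 extensions
total linear extensions = 30

30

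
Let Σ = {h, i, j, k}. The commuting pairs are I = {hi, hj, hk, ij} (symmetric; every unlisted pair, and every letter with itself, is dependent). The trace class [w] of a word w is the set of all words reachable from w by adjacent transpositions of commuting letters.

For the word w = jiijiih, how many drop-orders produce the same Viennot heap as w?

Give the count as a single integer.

piece 0:j — minimal
piece 1:i — minimal
piece 2:i rests on {1:i}
piece 3:j rests on {0:j}
piece 4:i rests on {2:i}
piece 5:i rests on {4:i}
piece 6:h — minimal
minimal pieces: {0:j, 1:i, 6:h}
ways to finish when only these pieces remain (= sum over removing one remaining piece with nothing left below it):
  1 left: {3}→1  {5}→1  {6}→1
  2 left: {0,3}→1  {3,5}→2  {3,6}→2  {4,5}→1  {5,6}→2
  3 left: {0,3,5}→3  {0,3,6}→3  {2,4,5}→1  {3,4,5}→3  {3,5,6}→6  {4,5,6}→3
  4 left: {0,3,4,5}→6  {0,3,5,6}→12  {1,2,4,5}→1  {2,3,4,5}→4  {2,4,5,6}→4  {3,4,5,6}→12
  5 left: {0,2,3,4,5}→10  {0,3,4,5,6}→30  {1,2,3,4,5}→5  {1,2,4,5,6}→5  {2,3,4,5,6}→20
  placing 0:j first → 30 extensions
  placing 1:i first → 60 extensions
  placing 6:h first → 15 extensions
total linear extensions = 105

105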